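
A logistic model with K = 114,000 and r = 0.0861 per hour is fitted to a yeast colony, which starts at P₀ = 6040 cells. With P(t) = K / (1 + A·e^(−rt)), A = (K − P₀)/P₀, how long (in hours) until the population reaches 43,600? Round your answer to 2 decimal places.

t ≈ 27.92 hours

A = (114000 − 6040)/6040 = 17.87417
43600 = 114000/(1 + 17.87417·e^(−0.0861t)) → 1 + 17.87417·e^(−0.0861t) = 2.61468
e^(−0.0861t) = 0.090336 → t = ln(11.0698)/0.0861 = 2.40422/0.0861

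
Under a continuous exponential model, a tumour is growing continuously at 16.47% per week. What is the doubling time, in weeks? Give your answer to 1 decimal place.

doubling time = ln(2) / |r| = 0.69315 / 0.1647

doubling time ≈ 4.2 weeks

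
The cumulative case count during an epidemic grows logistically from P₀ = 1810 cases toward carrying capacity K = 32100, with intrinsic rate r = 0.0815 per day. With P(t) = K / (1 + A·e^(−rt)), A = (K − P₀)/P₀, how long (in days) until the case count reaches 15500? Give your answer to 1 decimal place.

A = (32100 − 1810)/1810 = 16.73481
15500 = 32100/(1 + 16.73481·e^(−0.0815t)) → 1 + 16.73481·e^(−0.0815t) = 2.07097
e^(−0.0815t) = 0.063996 → t = ln(15.62587)/0.0815 = 2.74893/0.0815

t ≈ 33.7 days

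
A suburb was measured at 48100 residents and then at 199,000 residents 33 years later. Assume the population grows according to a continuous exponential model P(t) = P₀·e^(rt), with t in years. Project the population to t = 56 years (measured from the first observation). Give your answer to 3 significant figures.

≈ 535,000 residents

r = ln(199000/48100) / 33 ≈ 0.043031 per year
P(56) = 48100 · e^(0.043031·56) = 48100 · 11.13102 ≈ 535401.85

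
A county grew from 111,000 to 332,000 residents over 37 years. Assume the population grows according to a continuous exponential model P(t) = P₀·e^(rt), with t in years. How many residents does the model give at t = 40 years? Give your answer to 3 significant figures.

≈ 363,000 residents

r = ln(332000/111000) / 37 ≈ 0.029611 per year
P(40) = 111000 · e^(0.029611·40) = 111000 · 3.26885 ≈ 362842.11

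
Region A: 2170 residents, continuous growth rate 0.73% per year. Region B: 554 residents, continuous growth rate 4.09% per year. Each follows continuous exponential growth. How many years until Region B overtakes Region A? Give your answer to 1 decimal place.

t ≈ 40.6 years

2170·e^(0.0073t) = 554·e^(0.0409t)
2170/554 = e^((0.0409 − 0.0073)t) → ln(3.91697) = 0.0336·t
t = 1.36532 / 0.0336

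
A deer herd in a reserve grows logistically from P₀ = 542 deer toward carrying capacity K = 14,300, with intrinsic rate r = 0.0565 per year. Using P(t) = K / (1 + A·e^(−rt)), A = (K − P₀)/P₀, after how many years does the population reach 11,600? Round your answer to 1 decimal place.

A = (14300 − 542)/542 = 25.38376
11600 = 14300/(1 + 25.38376·e^(−0.0565t)) → 1 + 25.38376·e^(−0.0565t) = 1.23276
e^(−0.0565t) = 0.00917 → t = ln(109.05617)/0.0565 = 4.69186/0.0565

t ≈ 83.0 years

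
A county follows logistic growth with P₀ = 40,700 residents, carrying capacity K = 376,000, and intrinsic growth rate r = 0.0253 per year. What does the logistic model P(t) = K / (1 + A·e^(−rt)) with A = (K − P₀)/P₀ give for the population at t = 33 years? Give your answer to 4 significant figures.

≈ 82,190 residents

A = (376000 − 40700)/40700 = 8.23833
P(33) = 376000 / (1 + 8.23833·e^(−0.0253·33)) = 376000 / (1 + 8.23833·0.433918)
= 376000 / 4.57476 ≈ 82190.13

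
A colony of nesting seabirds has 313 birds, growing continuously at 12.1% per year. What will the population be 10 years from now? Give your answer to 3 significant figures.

P(10) = 313 · e^(0.121·10) = 313 · e^(1.21)
= 313 · 3.35348 ≈ 1049.64

≈ 1,050 birds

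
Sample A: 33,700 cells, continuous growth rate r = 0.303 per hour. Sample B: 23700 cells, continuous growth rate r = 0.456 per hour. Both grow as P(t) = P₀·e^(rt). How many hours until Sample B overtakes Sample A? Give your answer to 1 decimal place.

t ≈ 2.3 hours

33700·e^(0.303t) = 23700·e^(0.456t)
33700/23700 = e^((0.456 − 0.303)t) → ln(1.42194) = 0.153·t
t = 0.35202 / 0.153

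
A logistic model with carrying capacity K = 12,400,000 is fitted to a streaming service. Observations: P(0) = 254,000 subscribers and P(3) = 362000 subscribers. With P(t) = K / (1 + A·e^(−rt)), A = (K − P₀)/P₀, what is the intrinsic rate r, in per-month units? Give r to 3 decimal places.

A = (12400000 − 254000)/254000 = 47.8189
362000 = 12400000/(1 + 47.8189·e^(−r·3)) → e^(−3r) = (34.25414 − 1)/47.8189 = 0.695418
r = −ln(0.695418)/3 = 0.36324/3

r ≈ 0.121 per month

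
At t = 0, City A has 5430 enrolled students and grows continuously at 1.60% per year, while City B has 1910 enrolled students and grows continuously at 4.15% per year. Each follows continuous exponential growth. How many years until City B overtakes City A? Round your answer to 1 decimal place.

t ≈ 41.0 years

5430·e^(0.016t) = 1910·e^(0.0415t)
5430/1910 = e^((0.0415 − 0.016)t) → ln(2.84293) = 0.0255·t
t = 1.04484 / 0.0255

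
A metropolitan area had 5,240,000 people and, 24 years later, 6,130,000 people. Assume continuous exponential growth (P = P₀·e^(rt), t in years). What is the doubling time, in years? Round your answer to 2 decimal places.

r = ln(6130000/5240000) / 24 = ln(1.16985) / 24 ≈ 0.006536 per year
doubling time = ln 2 / |r| = 0.69315 / 0.006536

doubling time ≈ 106.04 years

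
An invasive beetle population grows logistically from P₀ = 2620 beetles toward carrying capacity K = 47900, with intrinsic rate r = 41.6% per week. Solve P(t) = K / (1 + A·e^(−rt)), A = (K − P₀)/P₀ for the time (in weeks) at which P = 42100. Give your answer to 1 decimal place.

A = (47900 − 2620)/2620 = 17.28244
42100 = 47900/(1 + 17.28244·e^(−0.416t)) → 1 + 17.28244·e^(−0.416t) = 1.13777
e^(−0.416t) = 0.007972 → t = ln(125.4467)/0.416 = 4.83188/0.416

t ≈ 11.6 weeks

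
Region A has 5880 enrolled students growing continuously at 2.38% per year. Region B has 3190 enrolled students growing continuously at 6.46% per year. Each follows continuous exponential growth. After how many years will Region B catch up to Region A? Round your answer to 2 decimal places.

5880·e^(0.0238t) = 3190·e^(0.0646t)
5880/3190 = e^((0.0646 − 0.0238)t) → ln(1.84326) = 0.0408·t
t = 0.61154 / 0.0408

t ≈ 14.99 years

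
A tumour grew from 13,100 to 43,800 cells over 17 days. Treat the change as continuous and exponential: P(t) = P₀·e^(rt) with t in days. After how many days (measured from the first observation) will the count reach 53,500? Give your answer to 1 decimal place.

t ≈ 19.8 days

r = ln(43800/13100) / 17 ≈ 0.071001 per day
t = ln(53500/13100) / r = 1.40707 / 0.071001 ≈ 19.818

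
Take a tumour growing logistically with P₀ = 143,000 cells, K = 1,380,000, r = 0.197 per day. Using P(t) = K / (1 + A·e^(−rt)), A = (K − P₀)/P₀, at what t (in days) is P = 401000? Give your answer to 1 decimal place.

A = (1380000 − 143000)/143000 = 8.65035
401000 = 1380000/(1 + 8.65035·e^(−0.197t)) → 1 + 8.65035·e^(−0.197t) = 3.4414
e^(−0.197t) = 0.282231 → t = ln(3.5432)/0.197 = 1.26503/0.197

t ≈ 6.4 days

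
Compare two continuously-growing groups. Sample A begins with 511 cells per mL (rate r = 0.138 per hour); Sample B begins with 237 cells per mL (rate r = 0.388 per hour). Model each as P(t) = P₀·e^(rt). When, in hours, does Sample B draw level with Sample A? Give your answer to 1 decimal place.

t ≈ 3.1 hours

511·e^(0.138t) = 237·e^(0.388t)
511/237 = e^((0.388 − 0.138)t) → ln(2.15612) = 0.25·t
t = 0.76831 / 0.25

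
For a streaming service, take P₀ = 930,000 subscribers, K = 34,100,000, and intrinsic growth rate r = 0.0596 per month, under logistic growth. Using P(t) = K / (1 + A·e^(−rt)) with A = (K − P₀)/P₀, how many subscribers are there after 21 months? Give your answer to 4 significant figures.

A = (34100000 − 930000)/930000 = 35.66667
P(21) = 34100000 / (1 + 35.66667·e^(−0.0596·21)) = 34100000 / (1 + 35.66667·0.286047)
= 34100000 / 11.20233 ≈ 3044008.43

≈ 3,044,000 subscribers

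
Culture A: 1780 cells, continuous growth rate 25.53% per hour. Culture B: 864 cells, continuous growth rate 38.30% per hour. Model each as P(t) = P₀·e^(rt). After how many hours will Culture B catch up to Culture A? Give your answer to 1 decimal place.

1780·e^(0.2553t) = 864·e^(0.383t)
1780/864 = e^((0.383 − 0.2553)t) → ln(2.06019) = 0.1277·t
t = 0.7228 / 0.1277

t ≈ 5.7 hours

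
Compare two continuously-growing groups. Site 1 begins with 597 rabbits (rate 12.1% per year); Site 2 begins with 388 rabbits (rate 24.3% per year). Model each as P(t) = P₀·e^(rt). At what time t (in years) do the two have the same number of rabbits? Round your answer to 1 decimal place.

597·e^(0.121t) = 388·e^(0.243t)
597/388 = e^((0.243 − 0.121)t) → ln(1.53866) = 0.122·t
t = 0.43091 / 0.122

t ≈ 3.5 years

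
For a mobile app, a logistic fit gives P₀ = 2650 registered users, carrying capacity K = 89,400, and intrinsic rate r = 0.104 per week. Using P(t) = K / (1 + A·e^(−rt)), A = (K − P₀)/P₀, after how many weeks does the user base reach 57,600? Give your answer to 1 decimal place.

A = (89400 − 2650)/2650 = 32.73585
57600 = 89400/(1 + 32.73585·e^(−0.104t)) → 1 + 32.73585·e^(−0.104t) = 1.55208
e^(−0.104t) = 0.016865 → t = ln(59.29512)/0.104 = 4.08253/0.104

t ≈ 39.3 weeks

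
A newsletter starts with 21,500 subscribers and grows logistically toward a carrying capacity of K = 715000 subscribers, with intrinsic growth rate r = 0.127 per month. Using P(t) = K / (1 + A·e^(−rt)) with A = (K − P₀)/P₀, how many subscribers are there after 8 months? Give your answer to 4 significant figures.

A = (715000 − 21500)/21500 = 32.25581
P(8) = 715000 / (1 + 32.25581·e^(−0.127·8)) = 715000 / (1 + 32.25581·0.36204)
= 715000 / 12.6779 ≈ 56397.35

≈ 56,400 subscribers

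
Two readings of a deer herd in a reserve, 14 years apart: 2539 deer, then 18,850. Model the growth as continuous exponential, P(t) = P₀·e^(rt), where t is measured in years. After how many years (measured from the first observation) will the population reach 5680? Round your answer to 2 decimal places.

r = ln(18850/2539) / 14 ≈ 0.143196 per year
t = ln(5680/2539) / r = 0.80518 / 0.143196 ≈ 5.623

t ≈ 5.62 years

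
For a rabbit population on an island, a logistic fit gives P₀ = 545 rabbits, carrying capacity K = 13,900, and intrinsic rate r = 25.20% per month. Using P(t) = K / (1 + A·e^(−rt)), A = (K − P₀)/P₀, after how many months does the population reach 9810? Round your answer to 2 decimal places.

t ≈ 16.17 months

A = (13900 − 545)/545 = 24.50459
9810 = 13900/(1 + 24.50459·e^(−0.252t)) → 1 + 24.50459·e^(−0.252t) = 1.41692
e^(−0.252t) = 0.017014 → t = ln(58.77506)/0.252 = 4.07372/0.252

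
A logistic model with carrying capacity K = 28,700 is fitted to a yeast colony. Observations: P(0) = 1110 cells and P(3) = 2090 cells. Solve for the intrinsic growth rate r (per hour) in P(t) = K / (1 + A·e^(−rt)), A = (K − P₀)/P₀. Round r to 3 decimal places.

A = (28700 − 1110)/1110 = 24.85586
2090 = 28700/(1 + 24.85586·e^(−r·3)) → e^(−3r) = (13.73206 − 1)/24.85586 = 0.512236
r = −ln(0.512236)/3 = 0.66897/3

r ≈ 0.223 per hour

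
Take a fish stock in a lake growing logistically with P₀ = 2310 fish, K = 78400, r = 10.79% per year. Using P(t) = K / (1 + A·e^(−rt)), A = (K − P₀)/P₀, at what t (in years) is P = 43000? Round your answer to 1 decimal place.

A = (78400 − 2310)/2310 = 32.93939
43000 = 78400/(1 + 32.93939·e^(−0.1079t)) → 1 + 32.93939·e^(−0.1079t) = 1.82326
e^(−0.1079t) = 0.024993 → t = ln(40.01113)/0.1079 = 3.68916/0.1079

t ≈ 34.2 years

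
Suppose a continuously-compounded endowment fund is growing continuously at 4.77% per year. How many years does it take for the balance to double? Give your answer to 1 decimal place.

doubling time ≈ 14.5 years

doubling time = ln(2) / |r| = 0.69315 / 0.0477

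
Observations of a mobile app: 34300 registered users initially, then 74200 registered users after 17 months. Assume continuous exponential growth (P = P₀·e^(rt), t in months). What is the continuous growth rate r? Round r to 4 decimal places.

74200 = 34300 · e^(r·17)
e^(17r) = 74200/34300 = 2.16327
r = ln(2.16327) / 17 = 0.77162 / 17

r ≈ 0.0454 per month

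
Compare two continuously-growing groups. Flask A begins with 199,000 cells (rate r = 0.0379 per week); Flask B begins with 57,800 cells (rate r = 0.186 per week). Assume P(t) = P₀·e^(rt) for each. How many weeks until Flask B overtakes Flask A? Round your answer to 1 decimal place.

199000·e^(0.0379t) = 57800·e^(0.186t)
199000/57800 = e^((0.186 − 0.0379)t) → ln(3.44291) = 0.1481·t
t = 1.23632 / 0.1481

t ≈ 8.3 weeks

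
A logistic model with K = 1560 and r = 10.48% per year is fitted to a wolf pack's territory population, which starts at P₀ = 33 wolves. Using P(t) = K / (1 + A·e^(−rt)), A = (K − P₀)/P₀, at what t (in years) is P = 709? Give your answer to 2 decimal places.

t ≈ 34.85 years

A = (1560 − 33)/33 = 46.27273
709 = 1560/(1 + 46.27273·e^(−0.1048t)) → 1 + 46.27273·e^(−0.1048t) = 2.20028
e^(−0.1048t) = 0.025939 → t = ln(38.55154)/0.1048 = 3.652/0.1048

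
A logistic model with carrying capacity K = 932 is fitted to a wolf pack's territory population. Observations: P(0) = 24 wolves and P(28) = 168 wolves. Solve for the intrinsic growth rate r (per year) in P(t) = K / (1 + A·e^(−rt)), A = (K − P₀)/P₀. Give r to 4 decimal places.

r ≈ 0.0757 per year

A = (932 − 24)/24 = 37.83333
168 = 932/(1 + 37.83333·e^(−r·28)) → e^(−28r) = (5.54762 − 1)/37.83333 = 0.120201
r = −ln(0.120201)/28 = 2.11859/28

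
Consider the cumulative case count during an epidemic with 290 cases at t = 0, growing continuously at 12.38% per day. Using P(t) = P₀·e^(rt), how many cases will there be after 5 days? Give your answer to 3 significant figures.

≈ 539 cases

P(5) = 290 · e^(0.1238·5) = 290 · e^(0.619)
= 290 · 1.85707 ≈ 538.55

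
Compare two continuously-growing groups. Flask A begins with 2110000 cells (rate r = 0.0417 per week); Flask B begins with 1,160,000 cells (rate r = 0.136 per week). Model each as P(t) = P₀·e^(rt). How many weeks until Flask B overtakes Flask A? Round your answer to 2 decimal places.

t ≈ 6.34 weeks

2110000·e^(0.0417t) = 1160000·e^(0.136t)
2110000/1160000 = e^((0.136 − 0.0417)t) → ln(1.81897) = 0.0943·t
t = 0.59827 / 0.0943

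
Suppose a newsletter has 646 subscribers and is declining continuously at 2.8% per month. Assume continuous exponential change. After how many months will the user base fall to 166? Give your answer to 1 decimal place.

t ≈ 48.5 months

166 = 646 · e^(-0.028·t)
t = ln(166/646) / -0.028 = ln(0.25697) / -0.028 = -1.35881 / -0.028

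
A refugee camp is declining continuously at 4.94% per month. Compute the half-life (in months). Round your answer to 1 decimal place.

half-life = ln(2) / |r| = 0.69315 / 0.0494

half-life ≈ 14.0 months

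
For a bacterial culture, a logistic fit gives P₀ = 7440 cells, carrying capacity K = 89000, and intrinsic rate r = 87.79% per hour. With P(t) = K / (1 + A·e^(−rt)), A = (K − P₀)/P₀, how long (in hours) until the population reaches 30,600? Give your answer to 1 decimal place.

t ≈ 2.0 hours

A = (89000 − 7440)/7440 = 10.96237
30600 = 89000/(1 + 10.96237·e^(−0.8779t)) → 1 + 10.96237·e^(−0.8779t) = 2.9085
e^(−0.8779t) = 0.174095 → t = ln(5.74398)/0.8779 = 1.74815/0.8779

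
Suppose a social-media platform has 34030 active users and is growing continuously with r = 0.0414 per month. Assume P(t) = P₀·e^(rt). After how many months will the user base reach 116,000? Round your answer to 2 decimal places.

116000 = 34030 · e^(0.0414·t)
t = ln(116000/34030) / 0.0414 = ln(3.40876) / 0.0414 = 1.22635 / 0.0414

t ≈ 29.62 months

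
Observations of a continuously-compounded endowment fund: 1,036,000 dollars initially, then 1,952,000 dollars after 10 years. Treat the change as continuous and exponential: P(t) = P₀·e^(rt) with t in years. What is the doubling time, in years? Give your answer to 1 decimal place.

doubling time ≈ 10.9 years

r = ln(1952000/1036000) / 10 = ln(1.88417) / 10 ≈ 0.063349 per year
doubling time = ln 2 / |r| = 0.69315 / 0.063349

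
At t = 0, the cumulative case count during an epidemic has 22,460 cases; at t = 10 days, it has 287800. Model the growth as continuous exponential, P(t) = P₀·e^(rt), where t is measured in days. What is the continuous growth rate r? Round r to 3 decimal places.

r ≈ 0.255 per day

287800 = 22460 · e^(r·10)
e^(10r) = 287800/22460 = 12.81389
r = ln(12.81389) / 10 = 2.55053 / 10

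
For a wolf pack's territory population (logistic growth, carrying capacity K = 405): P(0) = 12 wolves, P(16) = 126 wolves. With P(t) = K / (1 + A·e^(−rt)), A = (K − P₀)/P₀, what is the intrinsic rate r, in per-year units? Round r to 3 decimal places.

r ≈ 0.168 per year

A = (405 − 12)/12 = 32.75
126 = 405/(1 + 32.75·e^(−r·16)) → e^(−16r) = (3.21429 − 1)/32.75 = 0.067612
r = −ln(0.067612)/16 = 2.69397/16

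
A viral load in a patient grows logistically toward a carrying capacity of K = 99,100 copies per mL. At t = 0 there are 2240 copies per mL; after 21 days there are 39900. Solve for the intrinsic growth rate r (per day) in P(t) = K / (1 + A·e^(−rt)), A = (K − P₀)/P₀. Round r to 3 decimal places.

r ≈ 0.161 per day

A = (99100 − 2240)/2240 = 43.24107
39900 = 99100/(1 + 43.24107·e^(−r·21)) → e^(−21r) = (2.48371 − 1)/43.24107 = 0.034313
r = −ln(0.034313)/21 = 3.37225/21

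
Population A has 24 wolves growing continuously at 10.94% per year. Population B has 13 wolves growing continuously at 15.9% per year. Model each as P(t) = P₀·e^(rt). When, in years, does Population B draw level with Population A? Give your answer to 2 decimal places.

24·e^(0.1094t) = 13·e^(0.159t)
24/13 = e^((0.159 − 0.1094)t) → ln(1.84615) = 0.0496·t
t = 0.6131 / 0.0496

t ≈ 12.36 years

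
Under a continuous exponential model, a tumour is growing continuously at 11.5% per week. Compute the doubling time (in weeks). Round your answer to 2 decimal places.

doubling time ≈ 6.03 weeks

doubling time = ln(2) / |r| = 0.69315 / 0.115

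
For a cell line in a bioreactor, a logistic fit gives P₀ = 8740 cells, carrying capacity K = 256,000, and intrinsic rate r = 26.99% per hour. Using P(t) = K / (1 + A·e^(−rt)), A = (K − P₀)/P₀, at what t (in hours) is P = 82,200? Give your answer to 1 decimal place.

A = (256000 − 8740)/8740 = 28.29062
82200 = 256000/(1 + 28.29062·e^(−0.2699t)) → 1 + 28.29062·e^(−0.2699t) = 3.11436
e^(−0.2699t) = 0.074737 → t = ln(13.38026)/0.2699 = 2.59378/0.2699

t ≈ 9.6 hours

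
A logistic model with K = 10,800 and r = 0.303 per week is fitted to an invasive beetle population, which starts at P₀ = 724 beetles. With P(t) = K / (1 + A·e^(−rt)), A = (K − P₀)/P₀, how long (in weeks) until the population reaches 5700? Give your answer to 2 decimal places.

t ≈ 9.06 weeks

A = (10800 − 724)/724 = 13.91713
5700 = 10800/(1 + 13.91713·e^(−0.303t)) → 1 + 13.91713·e^(−0.303t) = 1.89474
e^(−0.303t) = 0.06429 → t = ln(15.55444)/0.303 = 2.74435/0.303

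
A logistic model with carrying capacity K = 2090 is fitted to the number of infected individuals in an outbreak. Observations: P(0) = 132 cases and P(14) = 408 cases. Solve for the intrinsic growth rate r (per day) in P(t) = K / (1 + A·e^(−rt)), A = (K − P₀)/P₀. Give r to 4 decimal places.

A = (2090 − 132)/132 = 14.83333
408 = 2090/(1 + 14.83333·e^(−r·14)) → e^(−14r) = (5.12255 − 1)/14.83333 = 0.277925
r = −ln(0.277925)/14 = 1.28041/14

r ≈ 0.0915 per day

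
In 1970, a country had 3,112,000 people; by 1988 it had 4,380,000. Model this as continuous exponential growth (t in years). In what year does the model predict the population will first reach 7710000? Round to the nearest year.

r = ln(4380000/3112000) / 18 = 0.34178/18 ≈ 0.018988 per year
t = ln(7710000/3112000) / r = 0.90725/0.018988 ≈ 47.78 years after 1970

year 2018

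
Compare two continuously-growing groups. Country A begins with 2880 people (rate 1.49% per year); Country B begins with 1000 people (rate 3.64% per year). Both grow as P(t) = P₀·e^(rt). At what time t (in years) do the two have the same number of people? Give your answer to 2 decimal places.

2880·e^(0.0149t) = 1000·e^(0.0364t)
2880/1000 = e^((0.0364 − 0.0149)t) → ln(2.88) = 0.0215·t
t = 1.05779 / 0.0215

t ≈ 49.20 years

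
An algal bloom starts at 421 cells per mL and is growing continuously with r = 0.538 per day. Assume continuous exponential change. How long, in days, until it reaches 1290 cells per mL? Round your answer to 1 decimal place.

t ≈ 2.1 days

1290 = 421 · e^(0.538·t)
t = ln(1290/421) / 0.538 = ln(3.06413) / 0.538 = 1.11976 / 0.538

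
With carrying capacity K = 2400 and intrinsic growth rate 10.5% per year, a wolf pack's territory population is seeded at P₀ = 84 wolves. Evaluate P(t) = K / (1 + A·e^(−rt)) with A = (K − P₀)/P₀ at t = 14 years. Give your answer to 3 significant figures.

≈ 327 wolves

A = (2400 − 84)/84 = 27.57143
P(14) = 2400 / (1 + 27.57143·e^(−0.105·14)) = 2400 / (1 + 27.57143·0.229925)
= 2400 / 7.33937 ≈ 327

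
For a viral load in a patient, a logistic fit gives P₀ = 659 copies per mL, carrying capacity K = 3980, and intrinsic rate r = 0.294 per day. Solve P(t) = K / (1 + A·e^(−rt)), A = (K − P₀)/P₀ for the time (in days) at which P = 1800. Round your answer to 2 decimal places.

t ≈ 4.85 days

A = (3980 − 659)/659 = 5.03945
1800 = 3980/(1 + 5.03945·e^(−0.294t)) → 1 + 5.03945·e^(−0.294t) = 2.21111
e^(−0.294t) = 0.240326 → t = ln(4.16102)/0.294 = 1.42576/0.294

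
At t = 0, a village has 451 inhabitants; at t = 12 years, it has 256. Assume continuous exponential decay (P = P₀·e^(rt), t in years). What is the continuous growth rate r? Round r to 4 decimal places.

r ≈ -0.0472 per year

256 = 451 · e^(r·12)
e^(12r) = 256/451 = 0.56763
r = ln(0.56763) / 12 = -0.56629 / 12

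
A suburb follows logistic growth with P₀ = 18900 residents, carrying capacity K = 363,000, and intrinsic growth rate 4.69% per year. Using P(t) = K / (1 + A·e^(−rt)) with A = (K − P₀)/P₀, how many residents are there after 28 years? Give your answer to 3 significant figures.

≈ 61,600 residents

A = (363000 − 18900)/18900 = 18.20635
P(28) = 363000 / (1 + 18.20635·e^(−0.0469·28)) = 363000 / (1 + 18.20635·0.268958)
= 363000 / 5.89674 ≈ 61559.4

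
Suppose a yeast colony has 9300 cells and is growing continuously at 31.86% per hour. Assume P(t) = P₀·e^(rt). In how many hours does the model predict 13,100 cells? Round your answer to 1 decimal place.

13100 = 9300 · e^(0.3186·t)
t = ln(13100/9300) / 0.3186 = ln(1.4086) / 0.3186 = 0.3426 / 0.3186

t ≈ 1.1 hours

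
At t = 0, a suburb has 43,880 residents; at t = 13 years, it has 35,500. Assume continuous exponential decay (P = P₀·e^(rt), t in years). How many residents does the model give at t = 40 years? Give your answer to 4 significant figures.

≈ 22,860 residents

r = ln(35500/43880) / 13 ≈ -0.016302 per year
P(40) = 43880 · e^(-0.016302·40) = 43880 · 0.52096 ≈ 22859.78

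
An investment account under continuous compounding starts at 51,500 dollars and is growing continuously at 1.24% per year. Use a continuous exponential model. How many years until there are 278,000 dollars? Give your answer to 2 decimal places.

278000 = 51500 · e^(0.0124·t)
t = ln(278000/51500) / 0.0124 = ln(5.39806) / 0.0124 = 1.68604 / 0.0124

t ≈ 135.97 years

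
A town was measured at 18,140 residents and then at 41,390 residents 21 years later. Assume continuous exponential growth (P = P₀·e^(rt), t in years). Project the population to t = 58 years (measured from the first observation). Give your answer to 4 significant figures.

≈ 177,100 residents

r = ln(41390/18140) / 21 ≈ 0.039282 per year
P(58) = 18140 · e^(0.039282·58) = 18140 · 9.76056 ≈ 177056.61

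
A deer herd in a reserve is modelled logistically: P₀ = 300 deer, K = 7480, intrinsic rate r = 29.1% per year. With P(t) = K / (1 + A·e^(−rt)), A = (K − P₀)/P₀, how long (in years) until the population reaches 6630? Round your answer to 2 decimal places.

t ≈ 17.97 years

A = (7480 − 300)/300 = 23.93333
6630 = 7480/(1 + 23.93333·e^(−0.291t)) → 1 + 23.93333·e^(−0.291t) = 1.12821
e^(−0.291t) = 0.005357 → t = ln(186.68)/0.291 = 5.2294/0.291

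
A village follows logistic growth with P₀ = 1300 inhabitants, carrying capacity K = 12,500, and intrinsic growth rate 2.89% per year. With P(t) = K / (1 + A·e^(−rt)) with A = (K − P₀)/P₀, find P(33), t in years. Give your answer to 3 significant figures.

≈ 2,890 inhabitants

A = (12500 − 1300)/1300 = 8.61538
P(33) = 12500 / (1 + 8.61538·e^(−0.0289·33)) = 12500 / (1 + 8.61538·0.385313)
= 12500 / 4.31962 ≈ 2893.77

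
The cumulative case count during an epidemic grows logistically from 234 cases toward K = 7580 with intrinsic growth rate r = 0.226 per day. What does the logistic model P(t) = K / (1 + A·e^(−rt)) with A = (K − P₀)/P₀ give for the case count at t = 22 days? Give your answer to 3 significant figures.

A = (7580 − 234)/234 = 31.39316
P(22) = 7580 / (1 + 31.39316·e^(−0.226·22)) = 7580 / (1 + 31.39316·0.006929)
= 7580 / 1.21753 ≈ 6225.71

≈ 6,230 cases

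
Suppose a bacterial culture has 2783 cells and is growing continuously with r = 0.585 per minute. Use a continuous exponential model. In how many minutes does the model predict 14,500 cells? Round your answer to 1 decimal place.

t ≈ 2.8 minutes

14500 = 2783 · e^(0.585·t)
t = ln(14500/2783) / 0.585 = ln(5.2102) / 0.585 = 1.65062 / 0.585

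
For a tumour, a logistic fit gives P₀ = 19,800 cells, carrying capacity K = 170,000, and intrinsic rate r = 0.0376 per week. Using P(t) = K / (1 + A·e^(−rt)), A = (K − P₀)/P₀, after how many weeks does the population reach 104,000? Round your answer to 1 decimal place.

t ≈ 66.0 weeks

A = (170000 − 19800)/19800 = 7.58586
104000 = 170000/(1 + 7.58586·e^(−0.0376t)) → 1 + 7.58586·e^(−0.0376t) = 1.63462
e^(−0.0376t) = 0.083658 → t = ln(11.95347)/0.0376 = 2.48102/0.0376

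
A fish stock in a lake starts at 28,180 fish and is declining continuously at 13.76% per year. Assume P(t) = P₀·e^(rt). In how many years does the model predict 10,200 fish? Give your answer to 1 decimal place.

10200 = 28180 · e^(-0.1376·t)
t = ln(10200/28180) / -0.1376 = ln(0.36196) / -0.1376 = -1.01622 / -0.1376

t ≈ 7.4 years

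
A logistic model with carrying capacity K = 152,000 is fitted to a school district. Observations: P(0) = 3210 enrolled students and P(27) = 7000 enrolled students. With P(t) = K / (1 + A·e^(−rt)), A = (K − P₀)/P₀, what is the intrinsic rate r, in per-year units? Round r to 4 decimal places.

r ≈ 0.0298 per year

A = (152000 − 3210)/3210 = 46.35202
7000 = 152000/(1 + 46.35202·e^(−r·27)) → e^(−27r) = (21.71429 − 1)/46.35202 = 0.446891
r = −ln(0.446891)/27 = 0.80544/27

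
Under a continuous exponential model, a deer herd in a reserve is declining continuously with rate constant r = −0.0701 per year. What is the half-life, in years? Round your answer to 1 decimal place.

half-life = ln(2) / |r| = 0.69315 / 0.0701

half-life ≈ 9.9 years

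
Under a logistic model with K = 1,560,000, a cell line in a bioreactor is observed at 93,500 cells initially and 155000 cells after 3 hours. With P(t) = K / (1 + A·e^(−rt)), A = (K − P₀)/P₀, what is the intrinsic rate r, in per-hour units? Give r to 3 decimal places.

r ≈ 0.183 per hour

A = (1560000 − 93500)/93500 = 15.68449
155000 = 1560000/(1 + 15.68449·e^(−r·3)) → e^(−3r) = (10.06452 − 1)/15.68449 = 0.577929
r = −ln(0.577929)/3 = 0.5483/3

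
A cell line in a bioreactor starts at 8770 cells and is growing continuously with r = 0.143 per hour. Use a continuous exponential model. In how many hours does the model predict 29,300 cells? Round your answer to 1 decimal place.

29300 = 8770 · e^(0.143·t)
t = ln(29300/8770) / 0.143 = ln(3.34094) / 0.143 = 1.20625 / 0.143

t ≈ 8.4 hours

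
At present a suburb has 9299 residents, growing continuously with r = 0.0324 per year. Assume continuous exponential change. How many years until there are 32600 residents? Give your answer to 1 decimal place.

t ≈ 38.7 years

32600 = 9299 · e^(0.0324·t)
t = ln(32600/9299) / 0.0324 = ln(3.50575) / 0.0324 = 1.25441 / 0.0324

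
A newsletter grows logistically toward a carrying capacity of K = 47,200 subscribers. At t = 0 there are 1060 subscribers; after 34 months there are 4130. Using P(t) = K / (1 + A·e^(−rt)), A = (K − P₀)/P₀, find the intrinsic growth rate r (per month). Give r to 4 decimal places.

A = (47200 − 1060)/1060 = 43.5283
4130 = 47200/(1 + 43.5283·e^(−r·34)) → e^(−34r) = (11.42857 − 1)/43.5283 = 0.239581
r = −ln(0.239581)/34 = 1.42886/34

r ≈ 0.0420 per month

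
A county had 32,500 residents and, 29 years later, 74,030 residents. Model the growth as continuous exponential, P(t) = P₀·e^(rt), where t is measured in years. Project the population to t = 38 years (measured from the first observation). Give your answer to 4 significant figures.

r = ln(74030/32500) / 29 ≈ 0.028387 per year
P(38) = 32500 · e^(0.028387·38) = 32500 · 2.9409 ≈ 95579.24

≈ 95,580 residents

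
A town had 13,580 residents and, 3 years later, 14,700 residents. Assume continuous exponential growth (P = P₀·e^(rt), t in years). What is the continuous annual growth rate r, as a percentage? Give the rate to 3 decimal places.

14700 = 13580 · e^(r·3)
e^(3r) = 14700/13580 = 1.08247
r = ln(1.08247) / 3 = 0.07925 / 3

r ≈ 2.642% per year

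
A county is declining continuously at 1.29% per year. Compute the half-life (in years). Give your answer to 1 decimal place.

half-life = ln(2) / |r| = 0.69315 / 0.0129

half-life ≈ 53.7 years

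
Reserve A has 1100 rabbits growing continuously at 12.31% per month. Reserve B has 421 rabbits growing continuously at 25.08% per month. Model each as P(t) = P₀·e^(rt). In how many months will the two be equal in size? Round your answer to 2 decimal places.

t ≈ 7.52 months

1100·e^(0.1231t) = 421·e^(0.2508t)
1100/421 = e^((0.2508 − 0.1231)t) → ln(2.61283) = 0.1277·t
t = 0.96043 / 0.1277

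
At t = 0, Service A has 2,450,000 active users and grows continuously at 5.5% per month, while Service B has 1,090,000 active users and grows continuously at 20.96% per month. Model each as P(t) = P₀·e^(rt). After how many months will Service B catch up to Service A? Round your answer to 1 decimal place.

t ≈ 5.2 months

2450000·e^(0.055t) = 1090000·e^(0.2096t)
2450000/1090000 = e^((0.2096 − 0.055)t) → ln(2.24771) = 0.1546·t
t = 0.80991 / 0.1546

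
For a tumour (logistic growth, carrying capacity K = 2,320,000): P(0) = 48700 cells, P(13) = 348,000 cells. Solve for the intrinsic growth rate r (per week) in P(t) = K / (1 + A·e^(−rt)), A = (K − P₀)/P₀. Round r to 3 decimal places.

r ≈ 0.162 per week

A = (2320000 − 48700)/48700 = 46.6386
348000 = 2320000/(1 + 46.6386·e^(−r·13)) → e^(−13r) = (6.66667 − 1)/46.6386 = 0.121502
r = −ln(0.121502)/13 = 2.10783/13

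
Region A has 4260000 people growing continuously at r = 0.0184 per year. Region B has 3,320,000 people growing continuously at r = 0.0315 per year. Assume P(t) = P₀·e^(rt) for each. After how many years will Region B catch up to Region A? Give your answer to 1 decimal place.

t ≈ 19.0 years

4260000·e^(0.0184t) = 3320000·e^(0.0315t)
4260000/3320000 = e^((0.0315 − 0.0184)t) → ln(1.28313) = 0.0131·t
t = 0.2493 / 0.0131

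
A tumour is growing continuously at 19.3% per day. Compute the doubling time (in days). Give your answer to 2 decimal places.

doubling time = ln(2) / |r| = 0.69315 / 0.193

doubling time ≈ 3.59 days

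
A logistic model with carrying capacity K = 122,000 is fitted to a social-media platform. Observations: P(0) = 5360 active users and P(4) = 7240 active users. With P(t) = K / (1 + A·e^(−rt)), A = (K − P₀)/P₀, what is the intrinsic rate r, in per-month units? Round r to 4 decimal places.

r ≈ 0.0792 per month

A = (122000 − 5360)/5360 = 21.76119
7240 = 122000/(1 + 21.76119·e^(−r·4)) → e^(−4r) = (16.85083 − 1)/21.76119 = 0.728399
r = −ln(0.728399)/4 = 0.31691/4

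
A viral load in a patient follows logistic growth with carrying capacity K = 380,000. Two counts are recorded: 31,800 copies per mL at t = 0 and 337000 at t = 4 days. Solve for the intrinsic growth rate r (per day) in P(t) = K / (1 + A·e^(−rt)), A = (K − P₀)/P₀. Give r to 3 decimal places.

r ≈ 1.113 per day

A = (380000 − 31800)/31800 = 10.94969
337000 = 380000/(1 + 10.94969·e^(−r·4)) → e^(−4r) = (1.1276 − 1)/10.94969 = 0.011653
r = −ln(0.011653)/4 = 4.45219/4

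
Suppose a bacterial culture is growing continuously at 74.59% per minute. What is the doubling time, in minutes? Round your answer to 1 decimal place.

doubling time = ln(2) / |r| = 0.69315 / 0.7459

doubling time ≈ 0.9 minutes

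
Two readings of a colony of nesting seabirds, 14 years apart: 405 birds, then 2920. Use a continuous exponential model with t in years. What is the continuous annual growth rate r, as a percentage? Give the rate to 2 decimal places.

r ≈ 14.11% per year

2920 = 405 · e^(r·14)
e^(14r) = 2920/405 = 7.20988
r = ln(7.20988) / 14 = 1.97545 / 14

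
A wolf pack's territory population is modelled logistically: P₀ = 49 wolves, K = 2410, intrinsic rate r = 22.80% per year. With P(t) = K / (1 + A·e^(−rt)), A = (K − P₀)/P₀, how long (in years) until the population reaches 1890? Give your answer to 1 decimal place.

t ≈ 22.7 years

A = (2410 − 49)/49 = 48.18367
1890 = 2410/(1 + 48.18367·e^(−0.228t)) → 1 + 48.18367·e^(−0.228t) = 1.27513
e^(−0.228t) = 0.00571 → t = ln(175.12912)/0.228 = 5.16552/0.228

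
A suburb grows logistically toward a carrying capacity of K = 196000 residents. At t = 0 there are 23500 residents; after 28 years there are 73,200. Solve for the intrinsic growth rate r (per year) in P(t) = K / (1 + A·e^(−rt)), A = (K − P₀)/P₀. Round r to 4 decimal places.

r ≈ 0.0527 per year

A = (196000 − 23500)/23500 = 7.34043
73200 = 196000/(1 + 7.34043·e^(−r·28)) → e^(−28r) = (2.6776 − 1)/7.34043 = 0.228542
r = −ln(0.228542)/28 = 1.47604/28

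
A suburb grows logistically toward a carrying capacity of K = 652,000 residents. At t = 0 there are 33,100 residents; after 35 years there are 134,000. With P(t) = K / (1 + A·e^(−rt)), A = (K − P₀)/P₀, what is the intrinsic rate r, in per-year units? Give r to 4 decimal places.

A = (652000 − 33100)/33100 = 18.69789
134000 = 652000/(1 + 18.69789·e^(−r·35)) → e^(−35r) = (4.86567 − 1)/18.69789 = 0.206744
r = −ln(0.206744)/35 = 1.57627/35

r ≈ 0.0450 per year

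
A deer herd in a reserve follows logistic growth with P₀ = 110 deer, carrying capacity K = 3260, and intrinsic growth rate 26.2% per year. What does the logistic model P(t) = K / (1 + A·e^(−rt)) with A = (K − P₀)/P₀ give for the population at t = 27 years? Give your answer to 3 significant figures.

≈ 3,180 deer

A = (3260 − 110)/110 = 28.63636
P(27) = 3260 / (1 + 28.63636·e^(−0.262·27)) = 3260 / (1 + 28.63636·0.000847)
= 3260 / 1.02425 ≈ 3182.82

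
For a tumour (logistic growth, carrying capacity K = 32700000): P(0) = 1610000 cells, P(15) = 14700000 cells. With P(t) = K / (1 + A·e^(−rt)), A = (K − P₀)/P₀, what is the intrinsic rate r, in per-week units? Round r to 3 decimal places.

A = (32700000 − 1610000)/1610000 = 19.31056
14700000 = 32700000/(1 + 19.31056·e^(−r·15)) → e^(−15r) = (2.22449 − 1)/19.31056 = 0.06341
r = −ln(0.06341)/15 = 2.75813/15

r ≈ 0.184 per week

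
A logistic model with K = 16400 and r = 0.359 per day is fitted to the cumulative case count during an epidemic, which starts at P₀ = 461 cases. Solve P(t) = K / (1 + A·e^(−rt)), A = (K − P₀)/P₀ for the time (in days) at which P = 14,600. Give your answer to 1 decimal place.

t ≈ 15.7 days

A = (16400 − 461)/461 = 34.57484
14600 = 16400/(1 + 34.57484·e^(−0.359t)) → 1 + 34.57484·e^(−0.359t) = 1.12329
e^(−0.359t) = 0.003566 → t = ln(280.44035)/0.359 = 5.63636/0.359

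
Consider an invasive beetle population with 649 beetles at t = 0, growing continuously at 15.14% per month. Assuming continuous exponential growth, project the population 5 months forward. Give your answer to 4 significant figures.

≈ 1,384 beetles

P(5) = 649 · e^(0.1514·5) = 649 · e^(0.757)
= 649 · 2.13187 ≈ 1383.58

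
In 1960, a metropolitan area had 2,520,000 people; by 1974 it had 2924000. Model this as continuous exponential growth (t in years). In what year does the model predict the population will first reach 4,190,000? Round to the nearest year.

year 2008

r = ln(2924000/2520000) / 14 = 0.14869/14 ≈ 0.010621 per year
t = ln(4190000/2520000) / r = 0.50844/0.010621 ≈ 47.87 years after 1960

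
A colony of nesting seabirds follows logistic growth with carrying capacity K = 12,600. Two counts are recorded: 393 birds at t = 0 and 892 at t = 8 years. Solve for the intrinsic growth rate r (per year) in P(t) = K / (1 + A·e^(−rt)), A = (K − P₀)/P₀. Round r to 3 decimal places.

A = (12600 − 393)/393 = 31.06107
892 = 12600/(1 + 31.06107·e^(−r·8)) → e^(−8r) = (14.12556 − 1)/31.06107 = 0.422573
r = −ln(0.422573)/8 = 0.86139/8

r ≈ 0.108 per year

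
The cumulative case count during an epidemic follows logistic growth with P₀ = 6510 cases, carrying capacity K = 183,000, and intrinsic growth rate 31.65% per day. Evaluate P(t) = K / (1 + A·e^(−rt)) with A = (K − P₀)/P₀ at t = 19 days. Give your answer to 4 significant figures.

≈ 171,600 cases

A = (183000 − 6510)/6510 = 27.1106
P(19) = 183000 / (1 + 27.1106·e^(−0.3165·19)) = 183000 / (1 + 27.1106·0.002446)
= 183000 / 1.0663 ≈ 171621.6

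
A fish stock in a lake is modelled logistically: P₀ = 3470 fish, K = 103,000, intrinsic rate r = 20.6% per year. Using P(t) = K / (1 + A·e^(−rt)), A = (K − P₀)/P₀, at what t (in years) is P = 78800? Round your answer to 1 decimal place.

t ≈ 22.0 years

A = (103000 − 3470)/3470 = 28.683
78800 = 103000/(1 + 28.683·e^(−0.206t)) → 1 + 28.683·e^(−0.206t) = 1.30711
e^(−0.206t) = 0.010707 → t = ln(93.39753)/0.206 = 4.53686/0.206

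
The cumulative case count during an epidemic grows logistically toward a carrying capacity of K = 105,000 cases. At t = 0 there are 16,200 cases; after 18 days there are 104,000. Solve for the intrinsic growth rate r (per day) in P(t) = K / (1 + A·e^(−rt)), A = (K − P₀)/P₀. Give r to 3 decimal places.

A = (105000 − 16200)/16200 = 5.48148
104000 = 105000/(1 + 5.48148·e^(−r·18)) → e^(−18r) = (1.00962 − 1)/5.48148 = 0.001754
r = −ln(0.001754)/18 = 6.34577/18

r ≈ 0.353 per day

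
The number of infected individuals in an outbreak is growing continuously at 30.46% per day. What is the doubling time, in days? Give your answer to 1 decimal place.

doubling time ≈ 2.3 days

doubling time = ln(2) / |r| = 0.69315 / 0.3046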